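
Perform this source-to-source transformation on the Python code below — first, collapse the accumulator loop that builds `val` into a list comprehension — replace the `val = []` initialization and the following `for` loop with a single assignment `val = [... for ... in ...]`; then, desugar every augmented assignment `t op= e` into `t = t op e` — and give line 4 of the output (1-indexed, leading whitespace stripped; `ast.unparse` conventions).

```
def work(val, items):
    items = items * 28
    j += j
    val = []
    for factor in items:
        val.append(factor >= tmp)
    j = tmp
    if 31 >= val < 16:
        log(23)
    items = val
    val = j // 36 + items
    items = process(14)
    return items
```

val = [factor >= tmp for factor in items]

Transformed code:
def work(val, items):
    items = items * 28
    j = j + j
    val = [factor >= tmp for factor in items]
    j = tmp
    if 31 >= val < 16:
        log(23)
    items = val
    val = j // 36 + items
    items = process(14)
    return items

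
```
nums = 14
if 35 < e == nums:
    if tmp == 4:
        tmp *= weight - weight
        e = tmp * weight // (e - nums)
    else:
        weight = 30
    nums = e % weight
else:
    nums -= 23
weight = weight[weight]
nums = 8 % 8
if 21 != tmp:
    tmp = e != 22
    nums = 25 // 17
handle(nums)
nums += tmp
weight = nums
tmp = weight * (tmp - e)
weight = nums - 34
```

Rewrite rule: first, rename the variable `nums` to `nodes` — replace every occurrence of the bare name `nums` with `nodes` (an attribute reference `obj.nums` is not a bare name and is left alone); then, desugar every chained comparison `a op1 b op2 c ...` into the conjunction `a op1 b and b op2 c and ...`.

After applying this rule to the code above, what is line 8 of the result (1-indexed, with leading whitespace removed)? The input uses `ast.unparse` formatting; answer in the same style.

nodes = e % weight

Transformed code:
nodes = 14
if 35 < e and e == nodes:
    if tmp == 4:
        tmp *= weight - weight
        e = tmp * weight // (e - nodes)
    else:
        weight = 30
    nodes = e % weight
else:
    nodes -= 23
weight = weight[weight]
nodes = 8 % 8
if 21 != tmp:
    tmp = e != 22
    nodes = 25 // 17
handle(nodes)
nodes += tmp
weight = nodes
tmp = weight * (tmp - e)
weight = nodes - 34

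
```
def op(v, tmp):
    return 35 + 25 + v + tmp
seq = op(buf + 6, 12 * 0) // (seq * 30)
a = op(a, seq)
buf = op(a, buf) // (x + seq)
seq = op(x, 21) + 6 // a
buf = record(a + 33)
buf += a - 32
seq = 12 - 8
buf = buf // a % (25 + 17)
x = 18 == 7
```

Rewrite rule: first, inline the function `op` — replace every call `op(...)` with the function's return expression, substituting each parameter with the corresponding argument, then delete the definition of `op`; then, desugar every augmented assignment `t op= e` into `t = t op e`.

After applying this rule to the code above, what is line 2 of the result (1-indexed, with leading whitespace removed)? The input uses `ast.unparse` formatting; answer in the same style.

a = 35 + 25 + a + seq

Transformed code:
seq = (35 + 25 + (buf + 6) + 12 * 0) // (seq * 30)
a = 35 + 25 + a + seq
buf = (35 + 25 + a + buf) // (x + seq)
seq = 35 + 25 + x + 21 + 6 // a
buf = record(a + 33)
buf = buf + (a - 32)
seq = 12 - 8
buf = buf // a % (25 + 17)
x = 18 == 7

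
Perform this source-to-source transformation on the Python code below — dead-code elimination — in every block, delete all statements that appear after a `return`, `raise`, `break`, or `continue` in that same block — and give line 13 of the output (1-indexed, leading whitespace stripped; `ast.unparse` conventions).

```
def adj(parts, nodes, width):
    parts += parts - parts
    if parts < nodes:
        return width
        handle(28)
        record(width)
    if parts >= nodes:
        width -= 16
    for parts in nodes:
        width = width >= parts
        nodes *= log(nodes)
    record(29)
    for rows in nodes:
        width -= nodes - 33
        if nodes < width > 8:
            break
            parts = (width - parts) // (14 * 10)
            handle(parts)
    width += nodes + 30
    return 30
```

if nodes < width > 8:

Transformed code:
def adj(parts, nodes, width):
    parts += parts - parts
    if parts < nodes:
        return width
    if parts >= nodes:
        width -= 16
    for parts in nodes:
        width = width >= parts
        nodes *= log(nodes)
    record(29)
    for rows in nodes:
        width -= nodes - 33
        if nodes < width > 8:
            break
    width += nodes + 30
    return 30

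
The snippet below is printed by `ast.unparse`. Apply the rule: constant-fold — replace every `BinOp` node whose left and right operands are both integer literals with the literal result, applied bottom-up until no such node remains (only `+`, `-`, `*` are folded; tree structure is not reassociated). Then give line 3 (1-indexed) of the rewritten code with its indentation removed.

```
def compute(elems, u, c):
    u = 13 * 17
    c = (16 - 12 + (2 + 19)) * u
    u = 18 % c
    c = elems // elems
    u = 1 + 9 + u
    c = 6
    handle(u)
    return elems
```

Transformed code:
def compute(elems, u, c):
    u = 221
    c = 25 * u
    u = 18 % c
    c = elems // elems
    u = 10 + u
    c = 6
    handle(u)
    return elems

c = 25 * u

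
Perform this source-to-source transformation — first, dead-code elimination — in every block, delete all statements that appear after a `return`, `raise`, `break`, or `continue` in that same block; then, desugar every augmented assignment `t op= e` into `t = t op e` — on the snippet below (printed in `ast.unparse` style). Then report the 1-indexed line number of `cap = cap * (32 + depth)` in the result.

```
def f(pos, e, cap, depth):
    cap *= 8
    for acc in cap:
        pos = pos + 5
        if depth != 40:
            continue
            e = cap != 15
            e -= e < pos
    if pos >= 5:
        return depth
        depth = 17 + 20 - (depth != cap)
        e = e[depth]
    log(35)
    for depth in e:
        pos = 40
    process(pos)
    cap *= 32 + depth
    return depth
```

13

Transformed code:
def f(pos, e, cap, depth):
    cap = cap * 8
    for acc in cap:
        pos = pos + 5
        if depth != 40:
            continue
    if pos >= 5:
        return depth
    log(35)
    for depth in e:
        pos = 40
    process(pos)
    cap = cap * (32 + depth)
    return depth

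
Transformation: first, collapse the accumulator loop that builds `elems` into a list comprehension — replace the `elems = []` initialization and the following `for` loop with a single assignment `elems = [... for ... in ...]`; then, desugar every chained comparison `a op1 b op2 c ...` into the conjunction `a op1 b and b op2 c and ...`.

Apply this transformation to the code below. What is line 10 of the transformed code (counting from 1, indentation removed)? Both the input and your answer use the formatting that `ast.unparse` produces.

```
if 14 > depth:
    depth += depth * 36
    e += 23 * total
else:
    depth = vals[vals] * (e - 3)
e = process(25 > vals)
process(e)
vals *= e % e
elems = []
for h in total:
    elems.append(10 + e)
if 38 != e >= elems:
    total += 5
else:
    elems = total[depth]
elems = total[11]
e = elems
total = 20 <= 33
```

Transformed code:
if 14 > depth:
    depth += depth * 36
    e += 23 * total
else:
    depth = vals[vals] * (e - 3)
e = process(25 > vals)
process(e)
vals *= e % e
elems = [10 + e for h in total]
if 38 != e and e >= elems:
    total += 5
else:
    elems = total[depth]
elems = total[11]
e = elems
total = 20 <= 33

if 38 != e and e >= elems:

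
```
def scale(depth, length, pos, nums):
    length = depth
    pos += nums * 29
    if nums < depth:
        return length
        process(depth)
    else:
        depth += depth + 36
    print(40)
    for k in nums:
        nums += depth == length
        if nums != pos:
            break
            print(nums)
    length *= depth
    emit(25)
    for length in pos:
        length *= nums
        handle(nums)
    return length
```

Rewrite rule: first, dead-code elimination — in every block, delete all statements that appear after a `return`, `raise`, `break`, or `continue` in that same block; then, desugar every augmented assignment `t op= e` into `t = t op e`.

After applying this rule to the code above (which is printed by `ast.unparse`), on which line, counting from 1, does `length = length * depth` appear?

13

Transformed code:
def scale(depth, length, pos, nums):
    length = depth
    pos = pos + nums * 29
    if nums < depth:
        return length
    else:
        depth = depth + (depth + 36)
    print(40)
    for k in nums:
        nums = nums + (depth == length)
        if nums != pos:
            break
    length = length * depth
    emit(25)
    for length in pos:
        length = length * nums
        handle(nums)
    return length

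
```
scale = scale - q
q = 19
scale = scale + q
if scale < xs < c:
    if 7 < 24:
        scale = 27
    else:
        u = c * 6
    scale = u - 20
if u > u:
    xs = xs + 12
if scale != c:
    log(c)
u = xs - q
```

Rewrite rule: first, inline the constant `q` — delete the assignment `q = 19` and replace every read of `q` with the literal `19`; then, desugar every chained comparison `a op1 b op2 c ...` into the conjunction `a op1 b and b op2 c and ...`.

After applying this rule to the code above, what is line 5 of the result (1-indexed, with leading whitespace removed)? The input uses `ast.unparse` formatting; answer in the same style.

scale = 27

Transformed code:
scale = scale - 19
scale = scale + 19
if scale < xs and xs < c:
    if 7 < 24:
        scale = 27
    else:
        u = c * 6
    scale = u - 20
if u > u:
    xs = xs + 12
if scale != c:
    log(c)
u = xs - 19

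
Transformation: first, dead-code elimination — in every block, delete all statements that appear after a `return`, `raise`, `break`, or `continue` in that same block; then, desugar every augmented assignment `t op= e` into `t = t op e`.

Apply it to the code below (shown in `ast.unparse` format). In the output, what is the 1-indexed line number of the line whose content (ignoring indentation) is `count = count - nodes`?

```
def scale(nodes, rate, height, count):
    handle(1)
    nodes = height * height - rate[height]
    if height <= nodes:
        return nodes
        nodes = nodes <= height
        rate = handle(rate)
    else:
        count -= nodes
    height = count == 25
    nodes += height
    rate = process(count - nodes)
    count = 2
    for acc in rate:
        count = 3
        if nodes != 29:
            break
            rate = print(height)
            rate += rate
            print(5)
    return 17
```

7

Transformed code:
def scale(nodes, rate, height, count):
    handle(1)
    nodes = height * height - rate[height]
    if height <= nodes:
        return nodes
    else:
        count = count - nodes
    height = count == 25
    nodes = nodes + height
    rate = process(count - nodes)
    count = 2
    for acc in rate:
        count = 3
        if nodes != 29:
            break
    return 17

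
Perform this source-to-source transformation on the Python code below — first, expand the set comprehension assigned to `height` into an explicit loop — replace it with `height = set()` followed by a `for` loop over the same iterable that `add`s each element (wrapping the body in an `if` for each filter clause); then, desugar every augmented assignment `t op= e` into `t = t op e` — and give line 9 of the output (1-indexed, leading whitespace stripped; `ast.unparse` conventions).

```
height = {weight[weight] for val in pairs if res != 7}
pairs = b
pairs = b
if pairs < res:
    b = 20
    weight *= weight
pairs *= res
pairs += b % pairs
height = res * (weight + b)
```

weight = weight * weight

Transformed code:
height = set()
for val in pairs:
    if res != 7:
        height.add(weight[weight])
pairs = b
pairs = b
if pairs < res:
    b = 20
    weight = weight * weight
pairs = pairs * res
pairs = pairs + b % pairs
height = res * (weight + b)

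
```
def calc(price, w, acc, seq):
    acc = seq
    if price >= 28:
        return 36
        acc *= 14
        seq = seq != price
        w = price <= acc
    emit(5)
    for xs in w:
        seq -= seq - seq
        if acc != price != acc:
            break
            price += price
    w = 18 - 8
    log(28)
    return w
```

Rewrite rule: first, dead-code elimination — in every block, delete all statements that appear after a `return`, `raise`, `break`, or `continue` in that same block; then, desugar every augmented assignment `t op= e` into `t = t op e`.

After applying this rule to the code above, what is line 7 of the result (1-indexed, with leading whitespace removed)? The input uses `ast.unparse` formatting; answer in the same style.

Transformed code:
def calc(price, w, acc, seq):
    acc = seq
    if price >= 28:
        return 36
    emit(5)
    for xs in w:
        seq = seq - (seq - seq)
        if acc != price != acc:
            break
    w = 18 - 8
    log(28)
    return w

seq = seq - (seq - seq)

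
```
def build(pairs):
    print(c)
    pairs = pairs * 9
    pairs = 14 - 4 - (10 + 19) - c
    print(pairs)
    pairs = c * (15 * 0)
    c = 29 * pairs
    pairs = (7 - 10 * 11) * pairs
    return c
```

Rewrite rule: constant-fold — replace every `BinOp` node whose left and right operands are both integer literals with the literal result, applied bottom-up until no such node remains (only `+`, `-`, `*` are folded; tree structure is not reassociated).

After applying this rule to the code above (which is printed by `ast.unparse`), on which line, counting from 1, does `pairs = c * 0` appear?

Transformed code:
def build(pairs):
    print(c)
    pairs = pairs * 9
    pairs = -19 - c
    print(pairs)
    pairs = c * 0
    c = 29 * pairs
    pairs = -103 * pairs
    return c

6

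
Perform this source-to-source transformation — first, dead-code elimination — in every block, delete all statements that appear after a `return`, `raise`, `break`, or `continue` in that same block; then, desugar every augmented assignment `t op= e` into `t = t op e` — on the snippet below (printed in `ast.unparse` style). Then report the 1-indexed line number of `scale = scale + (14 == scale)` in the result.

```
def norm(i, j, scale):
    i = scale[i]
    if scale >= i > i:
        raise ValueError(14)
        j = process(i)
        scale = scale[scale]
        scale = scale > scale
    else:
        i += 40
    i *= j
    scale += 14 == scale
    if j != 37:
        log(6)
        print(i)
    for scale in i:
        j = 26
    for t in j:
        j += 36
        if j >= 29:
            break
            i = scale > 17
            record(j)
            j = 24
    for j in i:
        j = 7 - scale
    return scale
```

8

Transformed code:
def norm(i, j, scale):
    i = scale[i]
    if scale >= i > i:
        raise ValueError(14)
    else:
        i = i + 40
    i = i * j
    scale = scale + (14 == scale)
    if j != 37:
        log(6)
        print(i)
    for scale in i:
        j = 26
    for t in j:
        j = j + 36
        if j >= 29:
            break
    for j in i:
        j = 7 - scale
    return scale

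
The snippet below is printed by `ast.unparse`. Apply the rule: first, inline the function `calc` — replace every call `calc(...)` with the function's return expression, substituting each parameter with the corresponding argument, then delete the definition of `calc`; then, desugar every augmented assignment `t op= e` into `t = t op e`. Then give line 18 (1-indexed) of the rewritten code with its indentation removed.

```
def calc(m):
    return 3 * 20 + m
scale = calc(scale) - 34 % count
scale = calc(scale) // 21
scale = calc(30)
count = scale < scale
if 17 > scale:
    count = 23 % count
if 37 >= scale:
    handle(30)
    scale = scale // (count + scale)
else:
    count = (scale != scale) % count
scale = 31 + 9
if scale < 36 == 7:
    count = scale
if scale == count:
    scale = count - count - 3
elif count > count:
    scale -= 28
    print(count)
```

Transformed code:
scale = 3 * 20 + scale - 34 % count
scale = (3 * 20 + scale) // 21
scale = 3 * 20 + 30
count = scale < scale
if 17 > scale:
    count = 23 % count
if 37 >= scale:
    handle(30)
    scale = scale // (count + scale)
else:
    count = (scale != scale) % count
scale = 31 + 9
if scale < 36 == 7:
    count = scale
if scale == count:
    scale = count - count - 3
elif count > count:
    scale = scale - 28
    print(count)

scale = scale - 28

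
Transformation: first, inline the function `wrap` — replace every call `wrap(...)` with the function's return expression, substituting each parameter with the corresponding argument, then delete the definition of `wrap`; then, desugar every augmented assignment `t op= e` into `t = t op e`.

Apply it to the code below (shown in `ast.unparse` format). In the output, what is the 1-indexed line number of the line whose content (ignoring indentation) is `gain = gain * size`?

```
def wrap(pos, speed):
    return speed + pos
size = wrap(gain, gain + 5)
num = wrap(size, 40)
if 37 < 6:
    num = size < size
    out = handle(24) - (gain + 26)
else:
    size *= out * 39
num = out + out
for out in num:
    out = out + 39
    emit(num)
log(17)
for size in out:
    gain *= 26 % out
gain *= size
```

15

Transformed code:
size = gain + 5 + gain
num = 40 + size
if 37 < 6:
    num = size < size
    out = handle(24) - (gain + 26)
else:
    size = size * (out * 39)
num = out + out
for out in num:
    out = out + 39
    emit(num)
log(17)
for size in out:
    gain = gain * (26 % out)
gain = gain * size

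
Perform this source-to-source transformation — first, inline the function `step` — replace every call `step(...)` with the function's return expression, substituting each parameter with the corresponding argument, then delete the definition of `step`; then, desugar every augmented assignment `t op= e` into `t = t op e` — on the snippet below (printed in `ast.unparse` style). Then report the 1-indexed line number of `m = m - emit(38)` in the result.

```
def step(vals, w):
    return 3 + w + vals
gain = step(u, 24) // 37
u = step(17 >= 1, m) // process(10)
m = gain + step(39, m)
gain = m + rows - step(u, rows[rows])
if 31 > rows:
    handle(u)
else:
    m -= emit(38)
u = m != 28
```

Transformed code:
gain = (3 + 24 + u) // 37
u = (3 + m + (17 >= 1)) // process(10)
m = gain + (3 + m + 39)
gain = m + rows - (3 + rows[rows] + u)
if 31 > rows:
    handle(u)
else:
    m = m - emit(38)
u = m != 28

8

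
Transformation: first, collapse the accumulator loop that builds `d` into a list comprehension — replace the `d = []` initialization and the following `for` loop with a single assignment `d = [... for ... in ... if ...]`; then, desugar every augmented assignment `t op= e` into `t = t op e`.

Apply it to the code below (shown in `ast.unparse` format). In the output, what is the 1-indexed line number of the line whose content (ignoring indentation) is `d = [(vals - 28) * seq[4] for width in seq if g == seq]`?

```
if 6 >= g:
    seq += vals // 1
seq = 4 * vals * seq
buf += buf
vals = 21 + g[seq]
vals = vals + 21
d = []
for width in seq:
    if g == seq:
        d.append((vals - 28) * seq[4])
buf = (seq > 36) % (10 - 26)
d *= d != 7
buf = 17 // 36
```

7

Transformed code:
if 6 >= g:
    seq = seq + vals // 1
seq = 4 * vals * seq
buf = buf + buf
vals = 21 + g[seq]
vals = vals + 21
d = [(vals - 28) * seq[4] for width in seq if g == seq]
buf = (seq > 36) % (10 - 26)
d = d * (d != 7)
buf = 17 // 36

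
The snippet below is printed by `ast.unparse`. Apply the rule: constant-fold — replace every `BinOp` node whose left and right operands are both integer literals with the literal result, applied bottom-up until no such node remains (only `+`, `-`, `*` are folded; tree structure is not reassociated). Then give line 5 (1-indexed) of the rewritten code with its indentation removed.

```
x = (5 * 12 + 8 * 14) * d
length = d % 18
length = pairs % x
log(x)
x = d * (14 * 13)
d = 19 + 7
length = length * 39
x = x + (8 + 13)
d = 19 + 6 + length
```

x = d * 182

Transformed code:
x = 172 * d
length = d % 18
length = pairs % x
log(x)
x = d * 182
d = 26
length = length * 39
x = x + 21
d = 25 + length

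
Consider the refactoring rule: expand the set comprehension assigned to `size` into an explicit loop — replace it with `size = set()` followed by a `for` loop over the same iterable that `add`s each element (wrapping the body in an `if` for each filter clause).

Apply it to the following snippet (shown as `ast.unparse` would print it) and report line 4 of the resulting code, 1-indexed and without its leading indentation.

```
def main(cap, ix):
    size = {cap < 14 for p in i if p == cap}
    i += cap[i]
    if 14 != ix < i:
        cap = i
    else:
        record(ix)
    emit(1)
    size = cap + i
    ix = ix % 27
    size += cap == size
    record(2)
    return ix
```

Transformed code:
def main(cap, ix):
    size = set()
    for p in i:
        if p == cap:
            size.add(cap < 14)
    i += cap[i]
    if 14 != ix < i:
        cap = i
    else:
        record(ix)
    emit(1)
    size = cap + i
    ix = ix % 27
    size += cap == size
    record(2)
    return ix

if p == cap:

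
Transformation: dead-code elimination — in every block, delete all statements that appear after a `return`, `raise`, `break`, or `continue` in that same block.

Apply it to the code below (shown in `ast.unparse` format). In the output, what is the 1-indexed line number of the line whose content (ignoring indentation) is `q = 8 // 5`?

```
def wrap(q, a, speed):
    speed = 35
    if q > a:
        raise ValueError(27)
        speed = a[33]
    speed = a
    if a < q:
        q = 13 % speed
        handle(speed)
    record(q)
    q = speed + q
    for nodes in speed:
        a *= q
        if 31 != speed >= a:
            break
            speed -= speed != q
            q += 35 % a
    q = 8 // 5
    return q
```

Transformed code:
def wrap(q, a, speed):
    speed = 35
    if q > a:
        raise ValueError(27)
    speed = a
    if a < q:
        q = 13 % speed
        handle(speed)
    record(q)
    q = speed + q
    for nodes in speed:
        a *= q
        if 31 != speed >= a:
            break
    q = 8 // 5
    return q

15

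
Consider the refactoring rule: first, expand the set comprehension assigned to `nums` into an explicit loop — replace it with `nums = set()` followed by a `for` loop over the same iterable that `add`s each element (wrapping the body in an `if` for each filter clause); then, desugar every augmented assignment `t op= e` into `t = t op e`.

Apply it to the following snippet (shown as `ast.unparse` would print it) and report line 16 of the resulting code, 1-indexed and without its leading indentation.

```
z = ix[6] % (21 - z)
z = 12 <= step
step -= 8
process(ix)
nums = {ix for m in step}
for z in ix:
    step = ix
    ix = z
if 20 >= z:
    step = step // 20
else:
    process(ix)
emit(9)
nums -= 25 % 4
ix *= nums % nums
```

Transformed code:
z = ix[6] % (21 - z)
z = 12 <= step
step = step - 8
process(ix)
nums = set()
for m in step:
    nums.add(ix)
for z in ix:
    step = ix
    ix = z
if 20 >= z:
    step = step // 20
else:
    process(ix)
emit(9)
nums = nums - 25 % 4
ix = ix * (nums % nums)

nums = nums - 25 % 4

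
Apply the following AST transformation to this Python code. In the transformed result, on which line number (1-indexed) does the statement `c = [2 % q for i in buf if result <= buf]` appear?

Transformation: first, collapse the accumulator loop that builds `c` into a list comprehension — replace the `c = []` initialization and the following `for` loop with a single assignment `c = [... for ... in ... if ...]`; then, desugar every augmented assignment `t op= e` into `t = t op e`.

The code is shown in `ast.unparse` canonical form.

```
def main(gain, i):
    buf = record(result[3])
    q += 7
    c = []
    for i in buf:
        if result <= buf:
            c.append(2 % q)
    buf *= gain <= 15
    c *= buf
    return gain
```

4

Transformed code:
def main(gain, i):
    buf = record(result[3])
    q = q + 7
    c = [2 % q for i in buf if result <= buf]
    buf = buf * (gain <= 15)
    c = c * buf
    return gain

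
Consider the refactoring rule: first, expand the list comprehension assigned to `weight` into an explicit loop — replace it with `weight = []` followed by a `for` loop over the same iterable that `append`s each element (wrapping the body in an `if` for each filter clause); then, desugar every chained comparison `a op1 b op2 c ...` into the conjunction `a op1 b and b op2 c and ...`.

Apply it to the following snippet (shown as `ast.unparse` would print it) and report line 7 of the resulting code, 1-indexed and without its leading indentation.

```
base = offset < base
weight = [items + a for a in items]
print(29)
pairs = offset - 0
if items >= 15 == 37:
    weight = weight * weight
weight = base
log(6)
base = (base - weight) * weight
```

Transformed code:
base = offset < base
weight = []
for a in items:
    weight.append(items + a)
print(29)
pairs = offset - 0
if items >= 15 and 15 == 37:
    weight = weight * weight
weight = base
log(6)
base = (base - weight) * weight

if items >= 15 and 15 == 37:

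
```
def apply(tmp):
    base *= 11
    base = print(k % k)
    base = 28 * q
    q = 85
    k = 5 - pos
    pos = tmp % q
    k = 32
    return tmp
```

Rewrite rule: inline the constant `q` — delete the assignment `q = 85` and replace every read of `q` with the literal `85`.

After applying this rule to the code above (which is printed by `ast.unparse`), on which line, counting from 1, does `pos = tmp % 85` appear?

6

Transformed code:
def apply(tmp):
    base *= 11
    base = print(k % k)
    base = 28 * 85
    k = 5 - pos
    pos = tmp % 85
    k = 32
    return tmp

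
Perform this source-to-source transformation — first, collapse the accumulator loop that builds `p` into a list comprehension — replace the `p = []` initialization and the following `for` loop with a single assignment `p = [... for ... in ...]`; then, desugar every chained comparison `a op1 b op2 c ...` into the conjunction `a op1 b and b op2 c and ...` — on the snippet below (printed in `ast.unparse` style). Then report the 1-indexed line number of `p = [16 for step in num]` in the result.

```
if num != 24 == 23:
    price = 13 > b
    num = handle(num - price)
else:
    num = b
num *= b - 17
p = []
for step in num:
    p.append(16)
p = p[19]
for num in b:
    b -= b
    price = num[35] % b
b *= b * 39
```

7

Transformed code:
if num != 24 and 24 == 23:
    price = 13 > b
    num = handle(num - price)
else:
    num = b
num *= b - 17
p = [16 for step in num]
p = p[19]
for num in b:
    b -= b
    price = num[35] % b
b *= b * 39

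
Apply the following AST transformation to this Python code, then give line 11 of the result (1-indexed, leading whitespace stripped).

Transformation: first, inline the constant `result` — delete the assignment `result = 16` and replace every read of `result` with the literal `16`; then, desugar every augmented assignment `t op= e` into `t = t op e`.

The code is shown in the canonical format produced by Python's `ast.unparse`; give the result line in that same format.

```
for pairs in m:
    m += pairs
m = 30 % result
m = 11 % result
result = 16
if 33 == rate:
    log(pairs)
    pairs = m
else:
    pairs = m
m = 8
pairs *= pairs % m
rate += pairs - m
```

Transformed code:
for pairs in m:
    m = m + pairs
m = 30 % 16
m = 11 % 16
if 33 == rate:
    log(pairs)
    pairs = m
else:
    pairs = m
m = 8
pairs = pairs * (pairs % m)
rate = rate + (pairs - m)

pairs = pairs * (pairs % m)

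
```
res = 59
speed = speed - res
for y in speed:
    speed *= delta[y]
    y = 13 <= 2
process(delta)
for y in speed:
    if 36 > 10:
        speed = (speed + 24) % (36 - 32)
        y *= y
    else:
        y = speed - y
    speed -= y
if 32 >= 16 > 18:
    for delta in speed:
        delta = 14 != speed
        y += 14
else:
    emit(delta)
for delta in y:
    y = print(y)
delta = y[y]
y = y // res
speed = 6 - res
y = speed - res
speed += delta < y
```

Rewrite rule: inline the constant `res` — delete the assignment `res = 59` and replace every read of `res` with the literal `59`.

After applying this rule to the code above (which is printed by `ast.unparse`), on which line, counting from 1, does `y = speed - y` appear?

11

Transformed code:
speed = speed - 59
for y in speed:
    speed *= delta[y]
    y = 13 <= 2
process(delta)
for y in speed:
    if 36 > 10:
        speed = (speed + 24) % (36 - 32)
        y *= y
    else:
        y = speed - y
    speed -= y
if 32 >= 16 > 18:
    for delta in speed:
        delta = 14 != speed
        y += 14
else:
    emit(delta)
for delta in y:
    y = print(y)
delta = y[y]
y = y // 59
speed = 6 - 59
y = speed - 59
speed += delta < y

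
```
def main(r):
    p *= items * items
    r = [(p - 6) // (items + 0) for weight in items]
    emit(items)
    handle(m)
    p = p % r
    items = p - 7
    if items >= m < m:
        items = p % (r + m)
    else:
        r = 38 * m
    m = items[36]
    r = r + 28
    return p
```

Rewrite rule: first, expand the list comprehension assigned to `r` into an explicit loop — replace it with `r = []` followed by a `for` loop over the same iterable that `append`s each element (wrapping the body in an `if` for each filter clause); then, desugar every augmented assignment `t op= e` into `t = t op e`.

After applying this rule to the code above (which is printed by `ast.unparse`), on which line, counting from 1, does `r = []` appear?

Transformed code:
def main(r):
    p = p * (items * items)
    r = []
    for weight in items:
        r.append((p - 6) // (items + 0))
    emit(items)
    handle(m)
    p = p % r
    items = p - 7
    if items >= m < m:
        items = p % (r + m)
    else:
        r = 38 * m
    m = items[36]
    r = r + 28
    return p

3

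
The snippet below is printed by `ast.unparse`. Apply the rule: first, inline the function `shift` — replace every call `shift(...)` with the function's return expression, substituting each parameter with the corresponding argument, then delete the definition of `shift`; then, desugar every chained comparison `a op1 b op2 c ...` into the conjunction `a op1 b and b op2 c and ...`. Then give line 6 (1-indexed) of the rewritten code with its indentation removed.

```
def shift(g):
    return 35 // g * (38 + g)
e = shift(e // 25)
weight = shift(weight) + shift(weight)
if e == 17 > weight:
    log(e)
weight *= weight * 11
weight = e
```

weight = e

Transformed code:
e = 35 // (e // 25) * (38 + e // 25)
weight = 35 // weight * (38 + weight) + 35 // weight * (38 + weight)
if e == 17 and 17 > weight:
    log(e)
weight *= weight * 11
weight = e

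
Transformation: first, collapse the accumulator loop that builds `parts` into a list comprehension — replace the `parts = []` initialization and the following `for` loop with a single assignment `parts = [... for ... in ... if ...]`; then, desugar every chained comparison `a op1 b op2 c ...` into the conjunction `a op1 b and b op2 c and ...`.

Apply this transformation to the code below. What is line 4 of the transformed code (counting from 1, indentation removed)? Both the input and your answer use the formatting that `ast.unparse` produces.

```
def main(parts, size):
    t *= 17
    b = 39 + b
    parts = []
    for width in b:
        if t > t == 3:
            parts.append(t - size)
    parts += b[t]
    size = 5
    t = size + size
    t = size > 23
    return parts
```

Transformed code:
def main(parts, size):
    t *= 17
    b = 39 + b
    parts = [t - size for width in b if t > t and t == 3]
    parts += b[t]
    size = 5
    t = size + size
    t = size > 23
    return parts

parts = [t - size for width in b if t > t and t == 3]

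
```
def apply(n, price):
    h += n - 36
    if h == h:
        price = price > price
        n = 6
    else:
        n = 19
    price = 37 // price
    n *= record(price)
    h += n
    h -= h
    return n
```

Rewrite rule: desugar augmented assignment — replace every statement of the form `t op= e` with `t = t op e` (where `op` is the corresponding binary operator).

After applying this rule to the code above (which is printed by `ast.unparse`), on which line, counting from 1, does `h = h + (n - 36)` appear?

Transformed code:
def apply(n, price):
    h = h + (n - 36)
    if h == h:
        price = price > price
        n = 6
    else:
        n = 19
    price = 37 // price
    n = n * record(price)
    h = h + n
    h = h - h
    return n

2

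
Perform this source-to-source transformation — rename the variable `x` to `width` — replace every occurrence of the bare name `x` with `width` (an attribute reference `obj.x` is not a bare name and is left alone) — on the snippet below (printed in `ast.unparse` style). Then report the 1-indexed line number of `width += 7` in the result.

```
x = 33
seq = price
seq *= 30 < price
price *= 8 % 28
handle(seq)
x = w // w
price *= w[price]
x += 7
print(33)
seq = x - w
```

Transformed code:
width = 33
seq = price
seq *= 30 < price
price *= 8 % 28
handle(seq)
width = w // w
price *= w[price]
width += 7
print(33)
seq = width - w

8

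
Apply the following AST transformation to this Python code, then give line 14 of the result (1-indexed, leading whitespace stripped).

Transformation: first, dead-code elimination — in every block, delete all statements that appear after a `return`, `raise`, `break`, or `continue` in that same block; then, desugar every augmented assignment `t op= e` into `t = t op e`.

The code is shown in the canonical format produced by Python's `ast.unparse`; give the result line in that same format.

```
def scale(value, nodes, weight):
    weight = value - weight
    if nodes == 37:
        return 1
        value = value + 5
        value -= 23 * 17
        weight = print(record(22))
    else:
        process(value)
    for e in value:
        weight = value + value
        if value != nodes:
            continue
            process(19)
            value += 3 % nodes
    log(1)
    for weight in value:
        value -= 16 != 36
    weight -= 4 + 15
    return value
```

weight = weight - (4 + 15)

Transformed code:
def scale(value, nodes, weight):
    weight = value - weight
    if nodes == 37:
        return 1
    else:
        process(value)
    for e in value:
        weight = value + value
        if value != nodes:
            continue
    log(1)
    for weight in value:
        value = value - (16 != 36)
    weight = weight - (4 + 15)
    return value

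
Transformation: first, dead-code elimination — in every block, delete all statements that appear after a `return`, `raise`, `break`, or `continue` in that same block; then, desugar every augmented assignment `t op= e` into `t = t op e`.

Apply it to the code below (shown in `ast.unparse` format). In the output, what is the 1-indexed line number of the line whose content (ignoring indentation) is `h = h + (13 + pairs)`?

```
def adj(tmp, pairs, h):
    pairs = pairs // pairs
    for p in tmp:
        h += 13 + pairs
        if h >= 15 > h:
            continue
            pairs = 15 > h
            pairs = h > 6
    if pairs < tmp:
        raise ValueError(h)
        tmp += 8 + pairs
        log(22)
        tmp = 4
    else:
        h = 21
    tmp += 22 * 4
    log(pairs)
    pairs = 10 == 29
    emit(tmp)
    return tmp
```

Transformed code:
def adj(tmp, pairs, h):
    pairs = pairs // pairs
    for p in tmp:
        h = h + (13 + pairs)
        if h >= 15 > h:
            continue
    if pairs < tmp:
        raise ValueError(h)
    else:
        h = 21
    tmp = tmp + 22 * 4
    log(pairs)
    pairs = 10 == 29
    emit(tmp)
    return tmp

4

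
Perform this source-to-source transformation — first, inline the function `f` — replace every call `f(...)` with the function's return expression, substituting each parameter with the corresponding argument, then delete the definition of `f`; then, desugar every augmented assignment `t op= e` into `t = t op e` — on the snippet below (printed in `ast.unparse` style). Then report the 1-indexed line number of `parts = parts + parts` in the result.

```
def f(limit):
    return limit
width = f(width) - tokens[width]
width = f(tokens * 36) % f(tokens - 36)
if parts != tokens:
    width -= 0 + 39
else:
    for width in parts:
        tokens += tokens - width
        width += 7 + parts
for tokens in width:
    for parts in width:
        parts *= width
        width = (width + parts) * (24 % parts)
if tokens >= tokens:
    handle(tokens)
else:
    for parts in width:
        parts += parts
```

17

Transformed code:
width = width - tokens[width]
width = tokens * 36 % (tokens - 36)
if parts != tokens:
    width = width - (0 + 39)
else:
    for width in parts:
        tokens = tokens + (tokens - width)
        width = width + (7 + parts)
for tokens in width:
    for parts in width:
        parts = parts * width
        width = (width + parts) * (24 % parts)
if tokens >= tokens:
    handle(tokens)
else:
    for parts in width:
        parts = parts + parts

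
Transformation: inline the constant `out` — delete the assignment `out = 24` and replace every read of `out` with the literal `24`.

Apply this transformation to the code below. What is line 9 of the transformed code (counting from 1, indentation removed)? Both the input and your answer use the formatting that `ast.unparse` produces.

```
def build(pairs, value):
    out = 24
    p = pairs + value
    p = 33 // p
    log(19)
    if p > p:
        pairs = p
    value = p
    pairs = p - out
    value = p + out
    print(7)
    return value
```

value = p + 24

Transformed code:
def build(pairs, value):
    p = pairs + value
    p = 33 // p
    log(19)
    if p > p:
        pairs = p
    value = p
    pairs = p - 24
    value = p + 24
    print(7)
    return value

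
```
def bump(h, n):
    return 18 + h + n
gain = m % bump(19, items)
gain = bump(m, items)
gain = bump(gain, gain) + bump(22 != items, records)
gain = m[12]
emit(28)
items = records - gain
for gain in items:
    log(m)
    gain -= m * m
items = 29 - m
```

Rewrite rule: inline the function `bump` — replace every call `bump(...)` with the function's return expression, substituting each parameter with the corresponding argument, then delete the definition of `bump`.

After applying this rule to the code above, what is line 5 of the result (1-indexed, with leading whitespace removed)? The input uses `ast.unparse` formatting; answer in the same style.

emit(28)

Transformed code:
gain = m % (18 + 19 + items)
gain = 18 + m + items
gain = 18 + gain + gain + (18 + (22 != items) + records)
gain = m[12]
emit(28)
items = records - gain
for gain in items:
    log(m)
    gain -= m * m
items = 29 - m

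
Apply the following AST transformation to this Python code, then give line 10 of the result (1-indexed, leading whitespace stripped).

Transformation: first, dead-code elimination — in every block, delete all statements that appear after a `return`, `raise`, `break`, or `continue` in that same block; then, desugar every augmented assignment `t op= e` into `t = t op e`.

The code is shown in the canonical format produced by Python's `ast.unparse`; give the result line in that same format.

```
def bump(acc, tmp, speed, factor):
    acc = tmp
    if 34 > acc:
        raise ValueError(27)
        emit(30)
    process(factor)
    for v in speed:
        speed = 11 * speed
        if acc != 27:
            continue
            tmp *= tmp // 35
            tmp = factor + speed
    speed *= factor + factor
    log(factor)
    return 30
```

Transformed code:
def bump(acc, tmp, speed, factor):
    acc = tmp
    if 34 > acc:
        raise ValueError(27)
    process(factor)
    for v in speed:
        speed = 11 * speed
        if acc != 27:
            continue
    speed = speed * (factor + factor)
    log(factor)
    return 30

speed = speed * (factor + factor)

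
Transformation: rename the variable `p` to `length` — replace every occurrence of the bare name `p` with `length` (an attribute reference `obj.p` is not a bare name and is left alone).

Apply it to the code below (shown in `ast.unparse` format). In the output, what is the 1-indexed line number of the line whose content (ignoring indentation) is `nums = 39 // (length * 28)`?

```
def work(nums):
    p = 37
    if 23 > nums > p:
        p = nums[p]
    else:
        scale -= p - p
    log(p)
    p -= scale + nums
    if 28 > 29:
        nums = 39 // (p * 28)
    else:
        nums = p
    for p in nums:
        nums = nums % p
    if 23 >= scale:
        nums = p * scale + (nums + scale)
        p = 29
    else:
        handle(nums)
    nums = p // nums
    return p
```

Transformed code:
def work(nums):
    length = 37
    if 23 > nums > length:
        length = nums[length]
    else:
        scale -= length - length
    log(length)
    length -= scale + nums
    if 28 > 29:
        nums = 39 // (length * 28)
    else:
        nums = length
    for length in nums:
        nums = nums % length
    if 23 >= scale:
        nums = length * scale + (nums + scale)
        length = 29
    else:
        handle(nums)
    nums = length // nums
    return length

10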